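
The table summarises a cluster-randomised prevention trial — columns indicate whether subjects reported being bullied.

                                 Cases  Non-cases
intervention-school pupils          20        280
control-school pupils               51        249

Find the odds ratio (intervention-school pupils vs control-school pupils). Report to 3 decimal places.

OR = (20 × 249) / (280 × 51) = 4980/14280 ≈ 0.349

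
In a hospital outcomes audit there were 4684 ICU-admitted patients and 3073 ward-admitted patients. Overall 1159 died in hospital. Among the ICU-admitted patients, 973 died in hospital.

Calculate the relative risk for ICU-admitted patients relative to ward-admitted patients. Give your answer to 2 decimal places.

ICU-admitted patients without the outcome: 4684 − 973 = 3711
ward-admitted patients with the outcome: 1159 − 973 = 186
ward-admitted patients without the outcome: 3073 − 186 = 2887
risk, ICU-admitted patients = 973/4684 = 0.2077
risk, ward-admitted patients = 186/3073 = 0.0605
RR = 0.2077 / 0.0605 = 3.43

RR = 3.43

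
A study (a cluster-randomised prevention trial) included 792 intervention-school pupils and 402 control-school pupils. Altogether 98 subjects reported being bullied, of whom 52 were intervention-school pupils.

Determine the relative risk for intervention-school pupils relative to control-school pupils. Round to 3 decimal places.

0.574

intervention-school pupils without the outcome: 792 − 52 = 740
control-school pupils with the outcome: 98 − 52 = 46
control-school pupils without the outcome: 402 − 46 = 356
risk, intervention-school pupils = 52/792 = 0.0657
risk, control-school pupils = 46/402 = 0.1144
RR = 0.0657 / 0.1144 = 0.574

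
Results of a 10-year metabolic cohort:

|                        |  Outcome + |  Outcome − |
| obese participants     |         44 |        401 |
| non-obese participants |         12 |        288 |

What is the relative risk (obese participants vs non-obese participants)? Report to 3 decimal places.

risk, obese participants = 44/445 = 0.09888
risk, non-obese participants = 12/300 = 0.04000
RR = 0.09888 / 0.04000 = 2.472

RR = 2.472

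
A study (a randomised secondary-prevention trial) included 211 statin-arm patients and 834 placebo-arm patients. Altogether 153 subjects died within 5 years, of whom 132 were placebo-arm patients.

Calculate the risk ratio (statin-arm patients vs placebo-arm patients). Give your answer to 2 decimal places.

statin-arm patients with the outcome: 153 − 132 = 21
statin-arm patients without the outcome: 211 − 21 = 190
placebo-arm patients without the outcome: 834 − 132 = 702
risk, statin-arm patients = 21/211 = 0.0995
risk, placebo-arm patients = 132/834 = 0.1583
RR = 0.0995 / 0.1583 = 0.63

RR = 0.63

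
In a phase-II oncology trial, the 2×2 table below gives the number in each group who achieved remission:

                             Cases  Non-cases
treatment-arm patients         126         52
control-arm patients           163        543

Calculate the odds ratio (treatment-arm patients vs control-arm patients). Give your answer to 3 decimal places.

OR = 8.072

odds, treatment-arm patients = 126/52 = 2.4231
odds, control-arm patients = 163/543 = 0.3002
OR = 2.4231 / 0.3002 = 8.072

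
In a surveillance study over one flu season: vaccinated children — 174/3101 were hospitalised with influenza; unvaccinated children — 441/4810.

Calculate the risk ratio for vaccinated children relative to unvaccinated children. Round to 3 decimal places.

0.612

risk, vaccinated children = 174/3101 = 0.0561
risk, unvaccinated children = 441/4810 = 0.0917
RR = 0.0561 / 0.0917 = 0.612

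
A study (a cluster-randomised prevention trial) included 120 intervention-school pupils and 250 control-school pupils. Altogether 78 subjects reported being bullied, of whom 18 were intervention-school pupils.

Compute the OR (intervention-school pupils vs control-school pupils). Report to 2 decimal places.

0.56

intervention-school pupils without the outcome: 120 − 18 = 102
control-school pupils with the outcome: 78 − 18 = 60
control-school pupils without the outcome: 250 − 60 = 190
OR = (18 × 190) / (102 × 60) = 3420/6120 ≈ 0.56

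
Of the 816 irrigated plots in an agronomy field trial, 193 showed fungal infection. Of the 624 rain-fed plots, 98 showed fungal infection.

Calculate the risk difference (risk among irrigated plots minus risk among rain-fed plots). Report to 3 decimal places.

RD: 0.079

risk, irrigated plots = 193/816 = 0.2365
risk, rain-fed plots = 98/624 = 0.1571
risk difference = 0.2365 − 0.1571 = 0.079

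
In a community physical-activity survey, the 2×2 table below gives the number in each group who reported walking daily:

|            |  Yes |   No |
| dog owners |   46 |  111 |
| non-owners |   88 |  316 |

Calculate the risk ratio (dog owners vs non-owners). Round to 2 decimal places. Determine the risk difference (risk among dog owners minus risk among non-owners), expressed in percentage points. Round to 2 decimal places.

RR = 1.35; RD = 7.52

risk, dog owners = 46/157 = 0.2930
risk, non-owners = 88/404 = 0.2178
RR = 0.2930 / 0.2178 = 1.35
risk difference = 0.2930 − 0.2178 = 0.0752 → 7.52 percentage points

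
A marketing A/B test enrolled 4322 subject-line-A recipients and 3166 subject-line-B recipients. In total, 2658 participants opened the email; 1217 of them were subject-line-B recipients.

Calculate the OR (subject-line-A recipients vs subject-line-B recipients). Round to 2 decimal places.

subject-line-A recipients with the outcome: 2658 − 1217 = 1441
subject-line-A recipients without the outcome: 4322 − 1441 = 2881
subject-line-B recipients without the outcome: 3166 − 1217 = 1949
OR = (1441 × 1949) / (2881 × 1217) = 2808509/3506177 ≈ 0.80

0.80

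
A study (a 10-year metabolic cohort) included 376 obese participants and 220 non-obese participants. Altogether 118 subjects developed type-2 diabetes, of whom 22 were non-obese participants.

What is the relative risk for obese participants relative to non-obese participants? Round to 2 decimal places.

RR ≈ 2.55

obese participants with the outcome: 118 − 22 = 96
obese participants without the outcome: 376 − 96 = 280
non-obese participants without the outcome: 220 − 22 = 198
risk, obese participants = 96/376 = 0.2553
risk, non-obese participants = 22/220 = 0.1000
RR = 0.2553 / 0.1000 = 2.55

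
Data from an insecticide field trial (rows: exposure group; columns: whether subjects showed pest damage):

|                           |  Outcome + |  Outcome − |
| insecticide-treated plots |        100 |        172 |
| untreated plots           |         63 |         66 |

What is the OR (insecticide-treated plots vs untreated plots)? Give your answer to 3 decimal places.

OR = (100 × 66) / (172 × 63) = 6600/10836 ≈ 0.609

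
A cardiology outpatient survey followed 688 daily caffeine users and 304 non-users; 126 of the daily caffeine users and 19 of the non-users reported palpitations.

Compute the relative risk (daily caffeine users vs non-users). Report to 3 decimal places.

risk, daily caffeine users = 126/688 = 0.1831
risk, non-users = 19/304 = 0.0625
RR = 0.1831 / 0.0625 = 2.930

2.930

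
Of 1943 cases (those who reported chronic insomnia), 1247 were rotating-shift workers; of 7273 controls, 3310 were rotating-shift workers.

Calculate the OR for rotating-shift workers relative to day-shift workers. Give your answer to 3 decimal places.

OR ≈ 2.145

odds, rotating-shift workers = 1247/3310 = 0.3767
odds, day-shift workers = 696/3963 = 0.1756
OR = 0.3767 / 0.1756 = 2.145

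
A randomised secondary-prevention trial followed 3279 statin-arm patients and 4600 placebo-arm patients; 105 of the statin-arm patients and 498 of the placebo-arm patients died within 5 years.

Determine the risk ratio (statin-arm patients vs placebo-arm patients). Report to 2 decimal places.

RR ≈ 0.30

risk, statin-arm patients = 105/3279 = 0.03202
risk, placebo-arm patients = 498/4600 = 0.10826
RR = 0.03202 / 0.10826 = 0.30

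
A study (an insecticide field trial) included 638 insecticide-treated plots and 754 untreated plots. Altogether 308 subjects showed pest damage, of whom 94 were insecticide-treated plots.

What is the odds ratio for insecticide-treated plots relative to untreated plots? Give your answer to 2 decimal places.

insecticide-treated plots without the outcome: 638 − 94 = 544
untreated plots with the outcome: 308 − 94 = 214
untreated plots without the outcome: 754 − 214 = 540
odds, insecticide-treated plots = 94/544 = 0.1728
odds, untreated plots = 214/540 = 0.3963
OR = 0.1728 / 0.3963 = 0.44

OR = 0.44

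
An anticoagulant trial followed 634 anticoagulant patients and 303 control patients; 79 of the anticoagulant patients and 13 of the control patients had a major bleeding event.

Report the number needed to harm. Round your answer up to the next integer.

NNH: 13

risk, anticoagulant patients = 79/634 = 0.124606
risk, control patients = 13/303 = 0.042904
absolute risk difference = 0.081701
1 / 0.081701 = 12.240 → round up → 13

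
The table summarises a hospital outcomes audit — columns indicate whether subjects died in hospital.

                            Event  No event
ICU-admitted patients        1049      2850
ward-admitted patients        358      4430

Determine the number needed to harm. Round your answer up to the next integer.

NNH: 6

risk, ICU-admitted patients = 1049/3899 = 0.269043
risk, ward-admitted patients = 358/4788 = 0.074770
absolute risk difference = 0.194273
1 / 0.194273 = 5.147 → round up → 6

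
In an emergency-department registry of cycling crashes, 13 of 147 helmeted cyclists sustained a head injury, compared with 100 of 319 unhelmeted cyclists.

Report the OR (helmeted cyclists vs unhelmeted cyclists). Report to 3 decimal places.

OR = (13 × 219) / (134 × 100) = 2847/13400 ≈ 0.212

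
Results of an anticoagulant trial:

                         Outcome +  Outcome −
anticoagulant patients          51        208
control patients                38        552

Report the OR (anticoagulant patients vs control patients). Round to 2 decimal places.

OR = (51 × 552) / (208 × 38) = 28152/7904 ≈ 3.56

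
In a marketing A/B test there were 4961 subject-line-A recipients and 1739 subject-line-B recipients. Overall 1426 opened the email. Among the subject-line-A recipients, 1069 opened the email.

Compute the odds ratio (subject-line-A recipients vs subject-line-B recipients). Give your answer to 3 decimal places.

subject-line-A recipients without the outcome: 4961 − 1069 = 3892
subject-line-B recipients with the outcome: 1426 − 1069 = 357
subject-line-B recipients without the outcome: 1739 − 357 = 1382
OR = (1069 × 1382) / (3892 × 357) = 1477358/1389444 ≈ 1.063

1.063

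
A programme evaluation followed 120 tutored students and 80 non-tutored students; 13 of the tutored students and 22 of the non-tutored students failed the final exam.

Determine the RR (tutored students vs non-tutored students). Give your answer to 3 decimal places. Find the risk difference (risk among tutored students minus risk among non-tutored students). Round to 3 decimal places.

risk, tutored students = 13/120 = 0.1083
risk, non-tutored students = 22/80 = 0.2750
RR = 0.1083 / 0.2750 = 0.394
risk difference = 0.1083 − 0.2750 = -0.167

RR = 0.394; RD = -0.167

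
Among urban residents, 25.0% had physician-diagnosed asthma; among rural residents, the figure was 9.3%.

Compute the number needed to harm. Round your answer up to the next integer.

7

absolute risk difference = 0.157000
1 / 0.157000 = 6.369 → round up → 7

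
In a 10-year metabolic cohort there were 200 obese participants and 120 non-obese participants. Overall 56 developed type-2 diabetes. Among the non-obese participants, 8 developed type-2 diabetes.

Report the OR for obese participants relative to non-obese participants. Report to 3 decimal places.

4.421

obese participants with the outcome: 56 − 8 = 48
obese participants without the outcome: 200 − 48 = 152
non-obese participants without the outcome: 120 − 8 = 112
OR = (48 × 112) / (152 × 8) = 5376/1216 ≈ 4.421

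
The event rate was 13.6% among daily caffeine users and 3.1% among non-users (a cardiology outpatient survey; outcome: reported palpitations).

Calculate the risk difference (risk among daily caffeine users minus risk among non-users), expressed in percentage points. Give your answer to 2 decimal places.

risk difference = 0.13600 − 0.03100 = 0.10500 → 10.50 percentage points

RD = 10.50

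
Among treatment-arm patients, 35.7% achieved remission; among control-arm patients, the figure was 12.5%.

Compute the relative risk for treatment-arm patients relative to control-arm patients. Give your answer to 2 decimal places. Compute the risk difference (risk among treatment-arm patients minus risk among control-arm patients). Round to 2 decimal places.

RR = 0.3570 / 0.1250 = 2.86
risk difference = 0.3570 − 0.1250 = 0.23

RR = 2.86; RD = 0.23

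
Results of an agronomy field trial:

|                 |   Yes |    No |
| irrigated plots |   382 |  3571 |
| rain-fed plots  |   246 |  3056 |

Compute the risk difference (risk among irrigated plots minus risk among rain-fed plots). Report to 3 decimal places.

risk, irrigated plots = 382/3953 = 0.0966
risk, rain-fed plots = 246/3302 = 0.0745
risk difference = 0.0966 − 0.0745 = 0.022

RD ≈ 0.022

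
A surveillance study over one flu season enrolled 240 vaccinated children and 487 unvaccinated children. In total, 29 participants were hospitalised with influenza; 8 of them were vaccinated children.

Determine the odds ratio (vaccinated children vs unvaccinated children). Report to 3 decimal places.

OR: 0.765

vaccinated children without the outcome: 240 − 8 = 232
unvaccinated children with the outcome: 29 − 8 = 21
unvaccinated children without the outcome: 487 − 21 = 466
OR = (8 × 466) / (232 × 21) = 3728/4872 ≈ 0.765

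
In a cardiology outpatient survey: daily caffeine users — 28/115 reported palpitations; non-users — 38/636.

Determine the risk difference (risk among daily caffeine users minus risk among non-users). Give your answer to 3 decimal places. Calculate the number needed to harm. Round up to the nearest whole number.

RD = 0.184; NNH = 6

risk, daily caffeine users = 28/115 = 0.2435
risk, non-users = 38/636 = 0.0597
risk difference = 0.2435 − 0.0597 = 0.184
absolute risk difference = 0.183730
1 / 0.183730 = 5.443 → round up → 6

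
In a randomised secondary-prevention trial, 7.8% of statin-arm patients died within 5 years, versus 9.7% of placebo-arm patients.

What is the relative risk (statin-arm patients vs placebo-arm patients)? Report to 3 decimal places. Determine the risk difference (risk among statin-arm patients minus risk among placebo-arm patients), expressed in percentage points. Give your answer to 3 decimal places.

RR = 0.0780 / 0.0970 = 0.804
risk difference = 0.0780 − 0.0970 = -0.0190 → -1.900 percentage points

RR = 0.804; RD = -1.900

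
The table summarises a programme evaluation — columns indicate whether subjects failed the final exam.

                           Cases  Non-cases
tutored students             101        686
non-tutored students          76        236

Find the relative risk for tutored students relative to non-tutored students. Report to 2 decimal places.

risk, tutored students = 101/787 = 0.1283
risk, non-tutored students = 76/312 = 0.2436
RR = 0.1283 / 0.2436 = 0.53

0.53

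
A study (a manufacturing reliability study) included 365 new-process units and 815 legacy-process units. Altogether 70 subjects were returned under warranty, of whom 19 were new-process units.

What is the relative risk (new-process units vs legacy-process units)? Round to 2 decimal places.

new-process units without the outcome: 365 − 19 = 346
legacy-process units with the outcome: 70 − 19 = 51
legacy-process units without the outcome: 815 − 51 = 764
risk, new-process units = 19/365 = 0.0521
risk, legacy-process units = 51/815 = 0.0626
RR = 0.0521 / 0.0626 = 0.83

0.83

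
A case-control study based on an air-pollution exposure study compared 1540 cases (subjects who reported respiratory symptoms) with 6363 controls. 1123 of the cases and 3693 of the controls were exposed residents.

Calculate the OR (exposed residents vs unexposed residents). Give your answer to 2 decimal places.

OR = (1123 × 2670) / (3693 × 417) = 2998410/1539981 ≈ 1.95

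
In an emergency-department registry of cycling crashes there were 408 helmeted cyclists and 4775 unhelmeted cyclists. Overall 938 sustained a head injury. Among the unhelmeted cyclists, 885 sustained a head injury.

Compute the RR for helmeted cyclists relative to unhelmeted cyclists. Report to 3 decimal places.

RR: 0.701

helmeted cyclists with the outcome: 938 − 885 = 53
helmeted cyclists without the outcome: 408 − 53 = 355
unhelmeted cyclists without the outcome: 4775 − 885 = 3890
risk, helmeted cyclists = 53/408 = 0.1299
risk, unhelmeted cyclists = 885/4775 = 0.1853
RR = 0.1299 / 0.1853 = 0.701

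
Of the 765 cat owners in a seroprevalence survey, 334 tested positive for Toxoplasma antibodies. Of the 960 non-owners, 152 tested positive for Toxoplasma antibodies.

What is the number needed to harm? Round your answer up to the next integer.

4

risk, cat owners = 334/765 = 0.436601
risk, non-owners = 152/960 = 0.158333
absolute risk difference = 0.278268
1 / 0.278268 = 3.594 → round up → 4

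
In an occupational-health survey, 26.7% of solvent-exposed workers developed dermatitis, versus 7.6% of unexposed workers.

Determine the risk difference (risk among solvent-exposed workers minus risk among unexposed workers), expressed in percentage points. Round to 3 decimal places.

risk difference = 0.2670 − 0.0760 = 0.1910 → 19.100 percentage points

RD ≈ 19.100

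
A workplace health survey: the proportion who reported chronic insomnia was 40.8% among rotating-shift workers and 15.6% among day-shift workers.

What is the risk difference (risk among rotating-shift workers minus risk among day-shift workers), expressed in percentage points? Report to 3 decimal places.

risk difference = 0.4080 − 0.1560 = 0.2520 → 25.200 percentage points

25.200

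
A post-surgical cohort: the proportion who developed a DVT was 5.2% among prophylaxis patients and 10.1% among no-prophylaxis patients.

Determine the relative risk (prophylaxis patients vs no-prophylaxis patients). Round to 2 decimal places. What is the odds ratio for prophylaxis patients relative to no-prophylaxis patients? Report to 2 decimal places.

RR = 0.0520 / 0.1010 = 0.51
odds, prophylaxis patients = 0.0520/0.9480 = 0.0549
odds, no-prophylaxis patients = 0.1010/0.8990 = 0.1123
OR = 0.0549 / 0.1123 = 0.49

RR = 0.51; OR = 0.49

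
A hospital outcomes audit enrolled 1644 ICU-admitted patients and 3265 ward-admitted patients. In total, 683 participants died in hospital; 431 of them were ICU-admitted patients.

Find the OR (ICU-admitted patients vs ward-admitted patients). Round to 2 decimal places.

4.25

ICU-admitted patients without the outcome: 1644 − 431 = 1213
ward-admitted patients with the outcome: 683 − 431 = 252
ward-admitted patients without the outcome: 3265 − 252 = 3013
odds, ICU-admitted patients = 431/1213 = 0.3553
odds, ward-admitted patients = 252/3013 = 0.0836
OR = 0.3553 / 0.0836 = 4.25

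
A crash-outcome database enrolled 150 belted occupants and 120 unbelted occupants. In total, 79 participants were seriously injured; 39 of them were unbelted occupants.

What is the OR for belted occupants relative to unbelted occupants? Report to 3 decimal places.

belted occupants with the outcome: 79 − 39 = 40
belted occupants without the outcome: 150 − 40 = 110
unbelted occupants without the outcome: 120 − 39 = 81
OR = (40 × 81) / (110 × 39) = 3240/4290 ≈ 0.755

OR ≈ 0.755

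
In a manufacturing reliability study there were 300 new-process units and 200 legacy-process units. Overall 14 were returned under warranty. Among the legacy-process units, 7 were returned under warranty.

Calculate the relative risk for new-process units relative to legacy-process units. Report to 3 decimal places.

new-process units with the outcome: 14 − 7 = 7
new-process units without the outcome: 300 − 7 = 293
legacy-process units without the outcome: 200 − 7 = 193
risk, new-process units = 7/300 = 0.02333
risk, legacy-process units = 7/200 = 0.03500
RR = 0.02333 / 0.03500 = 0.667

RR: 0.667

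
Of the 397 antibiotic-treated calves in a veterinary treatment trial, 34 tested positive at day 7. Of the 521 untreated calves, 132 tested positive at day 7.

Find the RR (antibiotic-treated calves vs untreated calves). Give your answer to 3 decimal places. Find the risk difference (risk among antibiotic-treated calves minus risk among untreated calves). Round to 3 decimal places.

RR = 0.338; RD = -0.168

risk, antibiotic-treated calves = 34/397 = 0.0856
risk, untreated calves = 132/521 = 0.2534
RR = 0.0856 / 0.2534 = 0.338
risk difference = 0.0856 − 0.2534 = -0.168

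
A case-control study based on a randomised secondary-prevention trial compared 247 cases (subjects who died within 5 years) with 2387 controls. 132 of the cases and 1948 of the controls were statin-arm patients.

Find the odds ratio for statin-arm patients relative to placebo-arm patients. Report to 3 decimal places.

odds, statin-arm patients = 132/1948 = 0.0678
odds, placebo-arm patients = 115/439 = 0.2620
OR = 0.0678 / 0.2620 = 0.259

0.259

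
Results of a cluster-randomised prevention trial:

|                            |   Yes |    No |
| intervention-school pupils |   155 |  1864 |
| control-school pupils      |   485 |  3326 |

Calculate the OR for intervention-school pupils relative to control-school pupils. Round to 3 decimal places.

OR = (155 × 3326) / (1864 × 485) = 515530/904040 ≈ 0.570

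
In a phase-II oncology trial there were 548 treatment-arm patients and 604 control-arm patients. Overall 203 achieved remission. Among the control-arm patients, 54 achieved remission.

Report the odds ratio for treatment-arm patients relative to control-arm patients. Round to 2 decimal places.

treatment-arm patients with the outcome: 203 − 54 = 149
treatment-arm patients without the outcome: 548 − 149 = 399
control-arm patients without the outcome: 604 − 54 = 550
odds, treatment-arm patients = 149/399 = 0.3734
odds, control-arm patients = 54/550 = 0.0982
OR = 0.3734 / 0.0982 = 3.80

OR ≈ 3.80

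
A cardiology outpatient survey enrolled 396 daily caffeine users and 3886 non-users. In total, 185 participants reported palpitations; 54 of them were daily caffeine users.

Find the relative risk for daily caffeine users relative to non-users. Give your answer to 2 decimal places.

RR = 4.05

daily caffeine users without the outcome: 396 − 54 = 342
non-users with the outcome: 185 − 54 = 131
non-users without the outcome: 3886 − 131 = 3755
risk, daily caffeine users = 54/396 = 0.13636
risk, non-users = 131/3886 = 0.03371
RR = 0.13636 / 0.03371 = 4.05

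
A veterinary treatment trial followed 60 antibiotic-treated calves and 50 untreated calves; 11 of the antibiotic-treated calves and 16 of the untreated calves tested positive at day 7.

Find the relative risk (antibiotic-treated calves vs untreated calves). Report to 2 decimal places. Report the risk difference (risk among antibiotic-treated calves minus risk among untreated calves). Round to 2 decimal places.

risk, antibiotic-treated calves = 11/60 = 0.1833
risk, untreated calves = 16/50 = 0.3200
RR = 0.1833 / 0.3200 = 0.57
risk difference = 0.1833 − 0.3200 = -0.14

RR = 0.57; RD = -0.14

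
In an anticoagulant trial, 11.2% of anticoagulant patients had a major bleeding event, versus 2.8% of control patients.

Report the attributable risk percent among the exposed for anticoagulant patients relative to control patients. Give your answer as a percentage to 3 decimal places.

AR% = (0.11200 − 0.02800) / 0.11200 = 0.7500 → 75.000%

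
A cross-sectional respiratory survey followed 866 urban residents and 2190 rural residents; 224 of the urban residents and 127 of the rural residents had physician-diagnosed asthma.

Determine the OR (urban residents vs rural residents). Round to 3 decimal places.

OR = (224 × 2063) / (642 × 127) = 462112/81534 ≈ 5.668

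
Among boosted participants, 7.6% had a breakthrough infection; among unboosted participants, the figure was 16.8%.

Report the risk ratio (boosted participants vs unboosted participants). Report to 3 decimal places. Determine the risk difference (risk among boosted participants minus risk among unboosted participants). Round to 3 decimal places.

RR = 0.0760 / 0.1680 = 0.452
risk difference = 0.0760 − 0.1680 = -0.092

RR = 0.452; RD = -0.092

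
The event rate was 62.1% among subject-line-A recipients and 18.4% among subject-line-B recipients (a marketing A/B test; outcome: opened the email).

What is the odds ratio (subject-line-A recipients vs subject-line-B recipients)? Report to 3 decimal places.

OR: 7.266

odds, subject-line-A recipients = 0.6210/0.3790 = 1.6385
odds, subject-line-B recipients = 0.1840/0.8160 = 0.2255
OR = 1.6385 / 0.2255 = 7.266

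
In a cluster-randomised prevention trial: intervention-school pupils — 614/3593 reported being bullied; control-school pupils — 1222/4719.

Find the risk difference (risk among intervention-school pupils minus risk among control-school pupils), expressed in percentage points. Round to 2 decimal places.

risk, intervention-school pupils = 614/3593 = 0.1709
risk, control-school pupils = 1222/4719 = 0.2590
risk difference = 0.1709 − 0.2590 = -0.0881 → -8.81 percentage points

RD = -8.81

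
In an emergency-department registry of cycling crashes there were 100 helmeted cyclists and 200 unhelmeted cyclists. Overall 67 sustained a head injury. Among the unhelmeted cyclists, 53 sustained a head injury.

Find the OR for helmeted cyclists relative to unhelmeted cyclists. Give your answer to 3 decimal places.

OR: 0.452

helmeted cyclists with the outcome: 67 − 53 = 14
helmeted cyclists without the outcome: 100 − 14 = 86
unhelmeted cyclists without the outcome: 200 − 53 = 147
OR = (14 × 147) / (86 × 53) = 2058/4558 ≈ 0.452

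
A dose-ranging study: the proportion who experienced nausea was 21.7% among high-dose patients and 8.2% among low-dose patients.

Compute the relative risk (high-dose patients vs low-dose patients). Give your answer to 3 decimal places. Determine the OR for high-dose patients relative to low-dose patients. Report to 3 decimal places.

RR = 0.2170 / 0.0820 = 2.646
odds, high-dose patients = 0.2170/0.7830 = 0.2771
odds, low-dose patients = 0.0820/0.9180 = 0.0893
OR = 0.2771 / 0.0893 = 3.103

RR = 2.646; OR = 3.103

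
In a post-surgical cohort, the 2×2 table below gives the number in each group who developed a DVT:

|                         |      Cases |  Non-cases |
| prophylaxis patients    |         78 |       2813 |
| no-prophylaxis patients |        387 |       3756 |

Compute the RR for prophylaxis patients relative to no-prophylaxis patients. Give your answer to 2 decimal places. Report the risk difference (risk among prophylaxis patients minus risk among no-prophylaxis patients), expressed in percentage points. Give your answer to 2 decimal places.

RR = 0.29; RD = -6.64

risk, prophylaxis patients = 78/2891 = 0.02698
risk, no-prophylaxis patients = 387/4143 = 0.09341
RR = 0.02698 / 0.09341 = 0.29
risk difference = 0.02698 − 0.09341 = -0.06643 → -6.64 percentage points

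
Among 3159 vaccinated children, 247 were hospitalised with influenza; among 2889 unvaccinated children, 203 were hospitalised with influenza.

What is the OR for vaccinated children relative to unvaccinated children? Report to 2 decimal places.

odds, vaccinated children = 247/2912 = 0.0848
odds, unvaccinated children = 203/2686 = 0.0756
OR = 0.0848 / 0.0756 = 1.12

1.12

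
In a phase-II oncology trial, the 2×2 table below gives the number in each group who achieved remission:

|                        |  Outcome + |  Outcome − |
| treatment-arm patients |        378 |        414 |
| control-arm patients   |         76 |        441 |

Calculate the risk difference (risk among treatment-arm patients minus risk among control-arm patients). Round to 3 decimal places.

0.330

risk, treatment-arm patients = 378/792 = 0.4773
risk, control-arm patients = 76/517 = 0.1470
risk difference = 0.4773 − 0.1470 = 0.330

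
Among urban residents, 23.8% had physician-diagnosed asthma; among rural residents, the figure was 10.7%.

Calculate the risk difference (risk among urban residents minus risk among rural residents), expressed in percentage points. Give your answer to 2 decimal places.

RD: 13.10

risk difference = 0.2380 − 0.1070 = 0.1310 → 13.10 percentage points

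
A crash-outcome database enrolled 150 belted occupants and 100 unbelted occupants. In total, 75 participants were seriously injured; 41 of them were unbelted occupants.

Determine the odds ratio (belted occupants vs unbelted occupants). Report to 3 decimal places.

belted occupants with the outcome: 75 − 41 = 34
belted occupants without the outcome: 150 − 34 = 116
unbelted occupants without the outcome: 100 − 41 = 59
odds, belted occupants = 34/116 = 0.2931
odds, unbelted occupants = 41/59 = 0.6949
OR = 0.2931 / 0.6949 = 0.422

0.422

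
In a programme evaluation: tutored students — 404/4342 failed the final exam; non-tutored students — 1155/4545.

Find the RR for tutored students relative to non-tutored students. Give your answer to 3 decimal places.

RR: 0.366

risk, tutored students = 404/4342 = 0.0930
risk, non-tutored students = 1155/4545 = 0.2541
RR = 0.0930 / 0.2541 = 0.366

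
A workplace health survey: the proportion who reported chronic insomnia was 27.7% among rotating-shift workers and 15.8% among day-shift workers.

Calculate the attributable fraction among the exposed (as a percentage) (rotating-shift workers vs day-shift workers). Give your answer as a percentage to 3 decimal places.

AR% = (0.2770 − 0.1580) / 0.2770 = 0.4296 → 42.960%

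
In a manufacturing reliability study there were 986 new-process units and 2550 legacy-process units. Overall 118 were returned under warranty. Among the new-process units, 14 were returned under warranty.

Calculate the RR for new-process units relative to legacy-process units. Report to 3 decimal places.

RR = 0.348

new-process units without the outcome: 986 − 14 = 972
legacy-process units with the outcome: 118 − 14 = 104
legacy-process units without the outcome: 2550 − 104 = 2446
risk, new-process units = 14/986 = 0.01420
risk, legacy-process units = 104/2550 = 0.04078
RR = 0.01420 / 0.04078 = 0.348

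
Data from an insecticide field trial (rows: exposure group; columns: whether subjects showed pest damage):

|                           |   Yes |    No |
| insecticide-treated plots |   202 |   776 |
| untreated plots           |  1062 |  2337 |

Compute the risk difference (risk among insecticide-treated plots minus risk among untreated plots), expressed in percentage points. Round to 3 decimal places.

RD = -10.590

risk, insecticide-treated plots = 202/978 = 0.2065
risk, untreated plots = 1062/3399 = 0.3124
risk difference = 0.2065 − 0.3124 = -0.1059 → -10.590 percentage points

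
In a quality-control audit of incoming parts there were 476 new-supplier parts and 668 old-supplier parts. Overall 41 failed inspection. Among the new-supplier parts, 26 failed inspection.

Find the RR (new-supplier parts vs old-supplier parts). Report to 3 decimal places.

RR = 2.432

new-supplier parts without the outcome: 476 − 26 = 450
old-supplier parts with the outcome: 41 − 26 = 15
old-supplier parts without the outcome: 668 − 15 = 653
risk, new-supplier parts = 26/476 = 0.05462
risk, old-supplier parts = 15/668 = 0.02246
RR = 0.05462 / 0.02246 = 2.432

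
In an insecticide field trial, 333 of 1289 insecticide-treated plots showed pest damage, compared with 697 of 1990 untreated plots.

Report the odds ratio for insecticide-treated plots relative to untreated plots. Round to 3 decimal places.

OR = 0.646

odds, insecticide-treated plots = 333/956 = 0.3483
odds, untreated plots = 697/1293 = 0.5391
OR = 0.3483 / 0.5391 = 0.646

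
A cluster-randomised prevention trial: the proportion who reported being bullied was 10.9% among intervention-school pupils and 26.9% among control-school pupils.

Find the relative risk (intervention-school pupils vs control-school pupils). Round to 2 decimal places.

RR = 0.1090 / 0.2690 = 0.41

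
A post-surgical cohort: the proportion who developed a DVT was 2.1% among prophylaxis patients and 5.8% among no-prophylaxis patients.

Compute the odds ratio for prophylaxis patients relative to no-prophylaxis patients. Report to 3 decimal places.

OR ≈ 0.348

odds, prophylaxis patients = 0.02100/0.97900 = 0.02145
odds, no-prophylaxis patients = 0.05800/0.94200 = 0.06157
OR = 0.02145 / 0.06157 = 0.348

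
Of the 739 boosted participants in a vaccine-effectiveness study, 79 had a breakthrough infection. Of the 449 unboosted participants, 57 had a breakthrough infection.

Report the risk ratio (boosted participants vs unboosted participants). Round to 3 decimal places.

RR: 0.842

risk, boosted participants = 79/739 = 0.1069
risk, unboosted participants = 57/449 = 0.1269
RR = 0.1069 / 0.1269 = 0.842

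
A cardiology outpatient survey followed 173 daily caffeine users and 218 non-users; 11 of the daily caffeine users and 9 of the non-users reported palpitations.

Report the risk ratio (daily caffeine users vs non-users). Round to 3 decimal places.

risk, daily caffeine users = 11/173 = 0.06358
risk, non-users = 9/218 = 0.04128
RR = 0.06358 / 0.04128 = 1.540

RR: 1.540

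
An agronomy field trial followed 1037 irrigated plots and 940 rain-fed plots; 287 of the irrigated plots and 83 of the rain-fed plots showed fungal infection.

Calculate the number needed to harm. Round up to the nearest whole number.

NNH: 6

risk, irrigated plots = 287/1037 = 0.276760
risk, rain-fed plots = 83/940 = 0.088298
absolute risk difference = 0.188462
1 / 0.188462 = 5.306 → round up → 6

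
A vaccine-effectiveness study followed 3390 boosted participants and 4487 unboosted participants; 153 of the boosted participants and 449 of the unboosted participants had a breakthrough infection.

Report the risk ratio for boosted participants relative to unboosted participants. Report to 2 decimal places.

risk, boosted participants = 153/3390 = 0.04513
risk, unboosted participants = 449/4487 = 0.10007
RR = 0.04513 / 0.10007 = 0.45

RR = 0.45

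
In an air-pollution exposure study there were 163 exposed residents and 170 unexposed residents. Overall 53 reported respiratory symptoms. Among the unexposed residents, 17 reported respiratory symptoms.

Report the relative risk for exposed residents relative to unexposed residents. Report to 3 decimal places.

exposed residents with the outcome: 53 − 17 = 36
exposed residents without the outcome: 163 − 36 = 127
unexposed residents without the outcome: 170 − 17 = 153
risk, exposed residents = 36/163 = 0.2209
risk, unexposed residents = 17/170 = 0.1000
RR = 0.2209 / 0.1000 = 2.209

2.209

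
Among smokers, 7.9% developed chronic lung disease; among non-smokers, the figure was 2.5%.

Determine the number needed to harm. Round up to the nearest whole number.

19

absolute risk difference = 0.054000
1 / 0.054000 = 18.519 → round up → 19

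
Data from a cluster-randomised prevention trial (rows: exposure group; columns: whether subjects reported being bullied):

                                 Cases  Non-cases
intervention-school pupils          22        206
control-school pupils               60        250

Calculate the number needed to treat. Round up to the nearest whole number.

11

risk, intervention-school pupils = 22/228 = 0.096491
risk, control-school pupils = 60/310 = 0.193548
absolute risk difference = 0.097057
1 / 0.097057 = 10.303 → round up → 11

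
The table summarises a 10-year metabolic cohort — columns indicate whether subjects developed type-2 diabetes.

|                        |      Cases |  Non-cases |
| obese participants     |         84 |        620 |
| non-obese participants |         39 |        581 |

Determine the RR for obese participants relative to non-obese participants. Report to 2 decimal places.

risk, obese participants = 84/704 = 0.1193
risk, non-obese participants = 39/620 = 0.0629
RR = 0.1193 / 0.0629 = 1.90

1.90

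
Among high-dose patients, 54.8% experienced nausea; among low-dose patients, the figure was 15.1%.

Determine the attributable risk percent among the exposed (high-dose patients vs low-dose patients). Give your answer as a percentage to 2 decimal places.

AR% = (0.5480 − 0.1510) / 0.5480 = 0.7245 → 72.45%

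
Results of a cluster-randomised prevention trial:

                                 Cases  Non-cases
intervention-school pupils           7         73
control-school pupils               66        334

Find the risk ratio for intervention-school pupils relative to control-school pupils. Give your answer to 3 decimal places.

RR = 0.530

risk, intervention-school pupils = 7/80 = 0.0875
risk, control-school pupils = 66/400 = 0.1650
RR = 0.0875 / 0.1650 = 0.530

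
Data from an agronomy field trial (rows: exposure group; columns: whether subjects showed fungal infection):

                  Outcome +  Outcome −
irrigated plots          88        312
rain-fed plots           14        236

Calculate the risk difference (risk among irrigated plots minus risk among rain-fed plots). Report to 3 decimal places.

risk, irrigated plots = 88/400 = 0.2200
risk, rain-fed plots = 14/250 = 0.0560
risk difference = 0.2200 − 0.0560 = 0.164

0.164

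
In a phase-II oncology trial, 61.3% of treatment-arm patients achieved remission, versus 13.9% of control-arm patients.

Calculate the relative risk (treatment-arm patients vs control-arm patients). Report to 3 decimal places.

RR = 0.6130 / 0.1390 = 4.410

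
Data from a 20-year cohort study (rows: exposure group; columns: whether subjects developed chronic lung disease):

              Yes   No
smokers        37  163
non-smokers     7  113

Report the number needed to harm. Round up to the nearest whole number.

risk, smokers = 37/200 = 0.185000
risk, non-smokers = 7/120 = 0.058333
absolute risk difference = 0.126667
1 / 0.126667 = 7.895 → round up → 8

8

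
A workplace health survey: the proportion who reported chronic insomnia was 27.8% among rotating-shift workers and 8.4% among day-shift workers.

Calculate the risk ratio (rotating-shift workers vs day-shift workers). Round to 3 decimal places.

RR = 0.2780 / 0.0840 = 3.310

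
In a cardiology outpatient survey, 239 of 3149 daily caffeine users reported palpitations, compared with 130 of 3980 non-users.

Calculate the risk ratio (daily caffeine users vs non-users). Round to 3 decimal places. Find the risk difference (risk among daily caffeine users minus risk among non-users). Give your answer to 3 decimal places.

risk, daily caffeine users = 239/3149 = 0.07590
risk, non-users = 130/3980 = 0.03266
RR = 0.07590 / 0.03266 = 2.324
risk difference = 0.07590 − 0.03266 = 0.043

RR = 2.324; RD = 0.043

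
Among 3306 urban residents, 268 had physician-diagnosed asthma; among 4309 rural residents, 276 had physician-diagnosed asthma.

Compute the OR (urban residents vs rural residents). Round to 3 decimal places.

OR = (268 × 4033) / (3038 × 276) = 1080844/838488 ≈ 1.289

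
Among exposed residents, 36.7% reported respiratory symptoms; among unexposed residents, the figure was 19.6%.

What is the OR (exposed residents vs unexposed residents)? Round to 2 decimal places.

2.38

odds, exposed residents = 0.3670/0.6330 = 0.5798
odds, unexposed residents = 0.1960/0.8040 = 0.2438
OR = 0.5798 / 0.2438 = 2.38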